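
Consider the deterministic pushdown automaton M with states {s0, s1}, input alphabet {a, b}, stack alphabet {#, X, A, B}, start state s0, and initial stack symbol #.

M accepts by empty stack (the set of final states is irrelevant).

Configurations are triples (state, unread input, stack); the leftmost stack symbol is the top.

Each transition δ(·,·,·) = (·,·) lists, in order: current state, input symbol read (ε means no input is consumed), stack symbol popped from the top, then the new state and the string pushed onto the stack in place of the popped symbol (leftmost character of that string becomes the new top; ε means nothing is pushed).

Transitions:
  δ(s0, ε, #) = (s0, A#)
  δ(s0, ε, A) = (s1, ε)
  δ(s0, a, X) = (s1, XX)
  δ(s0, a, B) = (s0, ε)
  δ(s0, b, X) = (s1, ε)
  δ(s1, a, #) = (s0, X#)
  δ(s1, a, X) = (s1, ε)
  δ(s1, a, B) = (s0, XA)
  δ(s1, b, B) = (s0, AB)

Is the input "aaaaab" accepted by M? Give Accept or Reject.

Reject

(s0, aaaaab, #)
  ε-move, top #: go to s0, push A# → (s0, aaaaab, A#)
  ε-move, top A: go to s1, push ε → (s1, aaaaab, #)
  read a, top #: go to s0, push X# → (s0, aaaab, X#)
  read a, top X: go to s1, push XX → (s1, aaab, XX#)
  read a, top X: go to s1, push ε → (s1, aab, X#)
  read a, top X: go to s1, push ε → (s1, ab, #)
  read a, top #: go to s0, push X# → (s0, b, X#)
  read b, top X: go to s1, push ε → (s1, ε, #)
All input consumed; stack is #, not empty, and no further ε-move applies.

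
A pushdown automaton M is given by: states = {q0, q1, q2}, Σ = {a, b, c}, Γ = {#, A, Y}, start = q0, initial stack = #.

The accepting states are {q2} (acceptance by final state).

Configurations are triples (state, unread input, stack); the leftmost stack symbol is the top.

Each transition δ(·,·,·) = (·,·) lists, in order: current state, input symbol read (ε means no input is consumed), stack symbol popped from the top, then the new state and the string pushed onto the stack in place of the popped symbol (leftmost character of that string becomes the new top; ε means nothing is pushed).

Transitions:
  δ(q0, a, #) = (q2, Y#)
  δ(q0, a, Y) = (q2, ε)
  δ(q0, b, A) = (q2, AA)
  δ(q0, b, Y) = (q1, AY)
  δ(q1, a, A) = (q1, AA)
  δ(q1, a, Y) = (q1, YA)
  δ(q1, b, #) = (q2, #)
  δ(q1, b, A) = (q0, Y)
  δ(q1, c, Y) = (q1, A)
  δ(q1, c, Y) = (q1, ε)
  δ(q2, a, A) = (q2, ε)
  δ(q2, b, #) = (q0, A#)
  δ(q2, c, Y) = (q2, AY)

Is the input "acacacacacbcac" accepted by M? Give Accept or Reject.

Reject

No computation consumes all input and reaches a final state.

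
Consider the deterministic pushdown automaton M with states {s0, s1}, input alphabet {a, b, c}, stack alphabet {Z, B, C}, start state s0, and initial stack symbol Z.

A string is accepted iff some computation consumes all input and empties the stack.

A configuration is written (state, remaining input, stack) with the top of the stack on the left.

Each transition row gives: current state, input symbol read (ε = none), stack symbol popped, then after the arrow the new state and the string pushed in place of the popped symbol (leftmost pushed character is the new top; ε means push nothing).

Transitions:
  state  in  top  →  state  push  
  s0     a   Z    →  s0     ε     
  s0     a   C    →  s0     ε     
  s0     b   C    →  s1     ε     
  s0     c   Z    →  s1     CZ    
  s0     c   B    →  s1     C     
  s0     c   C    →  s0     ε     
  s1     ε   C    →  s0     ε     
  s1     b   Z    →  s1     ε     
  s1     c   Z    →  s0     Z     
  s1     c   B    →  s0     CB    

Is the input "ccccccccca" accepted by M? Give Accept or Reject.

(s0, ccccccccca, Z) ⊢ (s1, cccccccca, CZ) ⊢ (s0, cccccccca, Z) ⊢ (s1, ccccccca, CZ) ⊢ (s0, ccccccca, Z) ⊢ (s1, cccccca, CZ) ⊢ (s0, cccccca, Z) ⊢ (s1, ccccca, CZ) ⊢ (s0, ccccca, Z) ⊢ (s1, cccca, CZ) ⊢ (s0, cccca, Z) ⊢ (s1, ccca, CZ) ⊢ (s0, ccca, Z) ⊢ (s1, cca, CZ) ⊢ (s0, cca, Z) ⊢ (s1, ca, CZ) ⊢ (s0, ca, Z) ⊢ (s1, a, CZ) ⊢ (s0, a, Z) ⊢ (s0, ε, ε)
All input consumed and the stack is empty.

Accept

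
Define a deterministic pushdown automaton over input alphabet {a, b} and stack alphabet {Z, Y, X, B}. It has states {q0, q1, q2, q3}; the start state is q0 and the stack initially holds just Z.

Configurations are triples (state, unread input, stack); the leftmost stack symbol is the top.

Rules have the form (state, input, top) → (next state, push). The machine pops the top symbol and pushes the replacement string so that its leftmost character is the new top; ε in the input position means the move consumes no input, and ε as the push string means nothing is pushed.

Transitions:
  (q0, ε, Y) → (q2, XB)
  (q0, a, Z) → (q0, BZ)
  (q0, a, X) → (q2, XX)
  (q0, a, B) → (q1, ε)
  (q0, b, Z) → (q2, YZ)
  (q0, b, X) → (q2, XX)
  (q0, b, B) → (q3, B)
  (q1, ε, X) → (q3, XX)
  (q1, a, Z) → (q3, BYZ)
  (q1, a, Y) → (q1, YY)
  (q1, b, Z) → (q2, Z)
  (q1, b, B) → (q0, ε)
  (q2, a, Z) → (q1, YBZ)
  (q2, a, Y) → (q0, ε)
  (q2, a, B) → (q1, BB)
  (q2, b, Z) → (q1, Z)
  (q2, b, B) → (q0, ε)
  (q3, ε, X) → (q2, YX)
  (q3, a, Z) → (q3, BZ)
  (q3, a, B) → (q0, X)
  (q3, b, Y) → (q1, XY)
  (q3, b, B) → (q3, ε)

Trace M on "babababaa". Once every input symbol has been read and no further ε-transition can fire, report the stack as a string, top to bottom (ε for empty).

BZ

(q0, babababaa, Z)
  read b, top Z: go to q2, push YZ → (q2, abababaa, YZ)
  read a, top Y: go to q0, push ε → (q0, bababaa, Z)
  read b, top Z: go to q2, push YZ → (q2, ababaa, YZ)
  read a, top Y: go to q0, push ε → (q0, babaa, Z)
  read b, top Z: go to q2, push YZ → (q2, abaa, YZ)
  read a, top Y: go to q0, push ε → (q0, baa, Z)
  read b, top Z: go to q2, push YZ → (q2, aa, YZ)
  read a, top Y: go to q0, push ε → (q0, a, Z)
  read a, top Z: go to q0, push BZ → (q0, ε, BZ)
All input consumed in state q0 with stack BZ.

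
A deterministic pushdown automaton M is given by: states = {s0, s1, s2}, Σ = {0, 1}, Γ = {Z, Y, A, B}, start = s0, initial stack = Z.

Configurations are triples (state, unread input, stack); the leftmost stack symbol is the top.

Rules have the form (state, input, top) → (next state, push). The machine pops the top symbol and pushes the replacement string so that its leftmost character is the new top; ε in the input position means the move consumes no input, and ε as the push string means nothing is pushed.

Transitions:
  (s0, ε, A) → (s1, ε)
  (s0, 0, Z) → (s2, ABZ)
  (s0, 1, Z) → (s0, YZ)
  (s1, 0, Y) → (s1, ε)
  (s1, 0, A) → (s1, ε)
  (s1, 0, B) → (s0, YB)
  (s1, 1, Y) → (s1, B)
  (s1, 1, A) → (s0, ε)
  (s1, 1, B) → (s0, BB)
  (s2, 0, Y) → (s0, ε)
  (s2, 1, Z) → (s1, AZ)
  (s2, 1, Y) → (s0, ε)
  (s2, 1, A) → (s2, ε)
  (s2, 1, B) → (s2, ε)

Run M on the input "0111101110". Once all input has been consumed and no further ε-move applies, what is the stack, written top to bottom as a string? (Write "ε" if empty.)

Z

(s0, 0111101110, Z)
  read 0, top Z: go to s2, push ABZ → (s2, 111101110, ABZ)
  read 1, top A: go to s2, push ε → (s2, 11101110, BZ)
  read 1, top B: go to s2, push ε → (s2, 1101110, Z)
  read 1, top Z: go to s1, push AZ → (s1, 101110, AZ)
  read 1, top A: go to s0, push ε → (s0, 01110, Z)
  read 0, top Z: go to s2, push ABZ → (s2, 1110, ABZ)
  read 1, top A: go to s2, push ε → (s2, 110, BZ)
  read 1, top B: go to s2, push ε → (s2, 10, Z)
  read 1, top Z: go to s1, push AZ → (s1, 0, AZ)
  read 0, top A: go to s1, push ε → (s1, ε, Z)
All input consumed in state s1 with stack Z.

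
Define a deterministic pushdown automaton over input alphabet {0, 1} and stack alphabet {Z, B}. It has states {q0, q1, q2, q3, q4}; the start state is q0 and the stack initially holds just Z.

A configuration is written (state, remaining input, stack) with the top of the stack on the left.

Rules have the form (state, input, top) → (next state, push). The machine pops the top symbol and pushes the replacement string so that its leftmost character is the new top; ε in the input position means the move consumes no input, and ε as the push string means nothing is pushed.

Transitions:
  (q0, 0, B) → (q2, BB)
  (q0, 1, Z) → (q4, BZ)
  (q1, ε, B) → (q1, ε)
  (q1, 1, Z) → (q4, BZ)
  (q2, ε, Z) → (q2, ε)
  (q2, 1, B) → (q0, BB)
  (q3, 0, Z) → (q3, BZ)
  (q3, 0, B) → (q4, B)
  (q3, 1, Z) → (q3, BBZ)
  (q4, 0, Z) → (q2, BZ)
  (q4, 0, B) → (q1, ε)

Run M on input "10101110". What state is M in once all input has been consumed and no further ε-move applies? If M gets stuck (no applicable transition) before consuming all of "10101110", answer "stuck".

stuck

(q0, 10101110, Z) ⊢ (q4, 0101110, BZ) ⊢ (q1, 101110, Z) ⊢ (q4, 01110, BZ) ⊢ (q1, 1110, Z) ⊢ (q4, 110, BZ)
No transition for (q4, 1, top B); M blocks with input 110 remaining.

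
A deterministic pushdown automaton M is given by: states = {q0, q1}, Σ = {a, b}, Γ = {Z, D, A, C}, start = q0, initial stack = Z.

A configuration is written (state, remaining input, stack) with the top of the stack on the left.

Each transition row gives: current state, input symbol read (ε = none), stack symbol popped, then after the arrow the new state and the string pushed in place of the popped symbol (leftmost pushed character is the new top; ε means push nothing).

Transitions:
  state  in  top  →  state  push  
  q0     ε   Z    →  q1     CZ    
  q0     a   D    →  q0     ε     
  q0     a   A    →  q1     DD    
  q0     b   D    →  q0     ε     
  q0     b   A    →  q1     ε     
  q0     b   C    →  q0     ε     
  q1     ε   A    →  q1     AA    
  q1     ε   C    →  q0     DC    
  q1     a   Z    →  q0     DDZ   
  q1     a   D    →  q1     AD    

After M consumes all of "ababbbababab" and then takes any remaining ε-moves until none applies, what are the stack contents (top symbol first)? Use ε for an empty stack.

(q0, ababbbababab, Z) ⊢ (q1, ababbbababab, CZ) ⊢ (q0, ababbbababab, DCZ) ⊢ (q0, babbbababab, CZ) ⊢ (q0, abbbababab, Z) ⊢ (q1, abbbababab, CZ) ⊢ (q0, abbbababab, DCZ) ⊢ (q0, bbbababab, CZ) ⊢ (q0, bbababab, Z) ⊢ (q1, bbababab, CZ) ⊢ (q0, bbababab, DCZ) ⊢ (q0, bababab, CZ) ⊢ (q0, ababab, Z) ⊢ (q1, ababab, CZ) ⊢ (q0, ababab, DCZ) ⊢ (q0, babab, CZ) ⊢ (q0, abab, Z) ⊢ (q1, abab, CZ) ⊢ (q0, abab, DCZ) ⊢ (q0, bab, CZ) ⊢ (q0, ab, Z) ⊢ (q1, ab, CZ) ⊢ (q0, ab, DCZ) ⊢ (q0, b, CZ) ⊢ (q0, ε, Z) ⊢ (q1, ε, CZ) ⊢ (q0, ε, DCZ)
All input consumed in state q0 with stack DCZ.

DCZ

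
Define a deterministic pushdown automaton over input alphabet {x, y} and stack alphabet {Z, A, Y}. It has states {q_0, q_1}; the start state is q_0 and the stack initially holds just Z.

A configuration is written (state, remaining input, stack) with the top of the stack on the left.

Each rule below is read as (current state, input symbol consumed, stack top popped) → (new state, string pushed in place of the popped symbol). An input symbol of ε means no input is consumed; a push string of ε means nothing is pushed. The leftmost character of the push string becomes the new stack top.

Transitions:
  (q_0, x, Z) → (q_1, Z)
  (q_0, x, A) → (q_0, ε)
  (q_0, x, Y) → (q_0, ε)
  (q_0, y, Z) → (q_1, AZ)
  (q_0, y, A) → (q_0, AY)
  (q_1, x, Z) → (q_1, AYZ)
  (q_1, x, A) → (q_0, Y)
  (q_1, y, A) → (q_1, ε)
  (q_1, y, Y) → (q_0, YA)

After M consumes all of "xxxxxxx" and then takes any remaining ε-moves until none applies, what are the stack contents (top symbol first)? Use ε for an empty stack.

AYZ

(q_0, xxxxxxx, Z)
  read x, top Z: go to q_1, push Z → (q_1, xxxxxx, Z)
  read x, top Z: go to q_1, push AYZ → (q_1, xxxxx, AYZ)
  read x, top A: go to q_0, push Y → (q_0, xxxx, YYZ)
  read x, top Y: go to q_0, push ε → (q_0, xxx, YZ)
  read x, top Y: go to q_0, push ε → (q_0, xx, Z)
  read x, top Z: go to q_1, push Z → (q_1, x, Z)
  read x, top Z: go to q_1, push AYZ → (q_1, ε, AYZ)
All input consumed in state q_1 with stack AYZ.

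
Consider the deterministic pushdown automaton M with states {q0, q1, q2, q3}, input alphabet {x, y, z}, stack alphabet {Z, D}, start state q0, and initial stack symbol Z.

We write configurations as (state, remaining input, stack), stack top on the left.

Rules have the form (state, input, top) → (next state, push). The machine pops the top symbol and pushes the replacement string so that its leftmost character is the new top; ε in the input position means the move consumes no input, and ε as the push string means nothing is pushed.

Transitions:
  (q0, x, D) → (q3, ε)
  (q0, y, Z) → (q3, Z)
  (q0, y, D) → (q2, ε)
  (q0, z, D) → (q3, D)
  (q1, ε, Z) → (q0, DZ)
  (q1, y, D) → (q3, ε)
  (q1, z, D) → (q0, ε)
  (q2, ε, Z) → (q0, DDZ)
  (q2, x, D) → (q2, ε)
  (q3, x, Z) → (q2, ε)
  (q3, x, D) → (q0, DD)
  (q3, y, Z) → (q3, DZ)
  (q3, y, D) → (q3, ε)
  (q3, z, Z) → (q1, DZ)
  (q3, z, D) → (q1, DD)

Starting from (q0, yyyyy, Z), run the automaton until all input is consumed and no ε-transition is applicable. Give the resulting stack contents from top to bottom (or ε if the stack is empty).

Z

(q0, yyyyy, Z)
  read y, top Z: go to q3, push Z → (q3, yyyy, Z)
  read y, top Z: go to q3, push DZ → (q3, yyy, DZ)
  read y, top D: go to q3, push ε → (q3, yy, Z)
  read y, top Z: go to q3, push DZ → (q3, y, DZ)
  read y, top D: go to q3, push ε → (q3, ε, Z)
All input consumed in state q3 with stack Z.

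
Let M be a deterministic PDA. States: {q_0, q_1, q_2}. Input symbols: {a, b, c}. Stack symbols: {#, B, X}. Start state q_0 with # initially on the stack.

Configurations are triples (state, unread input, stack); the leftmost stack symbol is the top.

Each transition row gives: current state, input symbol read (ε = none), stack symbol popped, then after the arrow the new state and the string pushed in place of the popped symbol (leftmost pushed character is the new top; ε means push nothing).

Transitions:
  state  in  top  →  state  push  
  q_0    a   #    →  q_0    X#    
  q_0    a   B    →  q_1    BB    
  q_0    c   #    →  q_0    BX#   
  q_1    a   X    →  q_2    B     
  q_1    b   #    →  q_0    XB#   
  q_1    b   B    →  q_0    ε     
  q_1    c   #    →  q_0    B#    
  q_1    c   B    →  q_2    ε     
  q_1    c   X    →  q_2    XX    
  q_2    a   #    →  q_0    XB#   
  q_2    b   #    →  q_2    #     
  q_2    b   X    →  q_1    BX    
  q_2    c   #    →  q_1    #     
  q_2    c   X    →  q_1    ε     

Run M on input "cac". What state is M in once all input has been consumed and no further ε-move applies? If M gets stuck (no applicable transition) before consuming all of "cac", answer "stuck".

(q_0, cac, #)
  read c, top #: go to q_0, push BX# → (q_0, ac, BX#)
  read a, top B: go to q_1, push BB → (q_1, c, BBX#)
  read c, top B: go to q_2, push ε → (q_2, ε, BX#)
All input consumed; M is in state q_2.

q_2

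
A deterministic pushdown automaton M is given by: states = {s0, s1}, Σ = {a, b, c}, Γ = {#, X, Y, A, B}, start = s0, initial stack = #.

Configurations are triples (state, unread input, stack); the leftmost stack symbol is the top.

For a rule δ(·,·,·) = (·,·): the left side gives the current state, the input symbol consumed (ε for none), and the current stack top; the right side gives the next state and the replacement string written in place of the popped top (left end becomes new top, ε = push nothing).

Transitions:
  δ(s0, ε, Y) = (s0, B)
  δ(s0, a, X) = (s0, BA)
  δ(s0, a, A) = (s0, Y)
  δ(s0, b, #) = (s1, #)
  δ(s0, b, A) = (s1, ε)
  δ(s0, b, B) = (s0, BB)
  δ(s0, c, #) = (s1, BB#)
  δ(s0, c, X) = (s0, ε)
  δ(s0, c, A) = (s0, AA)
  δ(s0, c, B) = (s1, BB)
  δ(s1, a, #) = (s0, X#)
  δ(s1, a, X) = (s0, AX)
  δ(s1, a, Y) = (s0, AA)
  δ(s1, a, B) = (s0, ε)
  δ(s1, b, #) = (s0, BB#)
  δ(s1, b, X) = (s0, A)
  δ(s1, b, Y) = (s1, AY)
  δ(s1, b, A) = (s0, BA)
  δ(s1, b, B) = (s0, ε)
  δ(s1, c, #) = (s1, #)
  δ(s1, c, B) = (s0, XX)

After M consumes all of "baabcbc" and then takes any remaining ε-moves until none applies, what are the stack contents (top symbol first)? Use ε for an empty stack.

(s0, baabcbc, #)
  read b, top #: go to s1, push # → (s1, aabcbc, #)
  read a, top #: go to s0, push X# → (s0, abcbc, X#)
  read a, top X: go to s0, push BA → (s0, bcbc, BA#)
  read b, top B: go to s0, push BB → (s0, cbc, BBA#)
  read c, top B: go to s1, push BB → (s1, bc, BBBA#)
  read b, top B: go to s0, push ε → (s0, c, BBA#)
  read c, top B: go to s1, push BB → (s1, ε, BBBA#)
All input consumed in state s1 with stack BBBA#.

BBBA#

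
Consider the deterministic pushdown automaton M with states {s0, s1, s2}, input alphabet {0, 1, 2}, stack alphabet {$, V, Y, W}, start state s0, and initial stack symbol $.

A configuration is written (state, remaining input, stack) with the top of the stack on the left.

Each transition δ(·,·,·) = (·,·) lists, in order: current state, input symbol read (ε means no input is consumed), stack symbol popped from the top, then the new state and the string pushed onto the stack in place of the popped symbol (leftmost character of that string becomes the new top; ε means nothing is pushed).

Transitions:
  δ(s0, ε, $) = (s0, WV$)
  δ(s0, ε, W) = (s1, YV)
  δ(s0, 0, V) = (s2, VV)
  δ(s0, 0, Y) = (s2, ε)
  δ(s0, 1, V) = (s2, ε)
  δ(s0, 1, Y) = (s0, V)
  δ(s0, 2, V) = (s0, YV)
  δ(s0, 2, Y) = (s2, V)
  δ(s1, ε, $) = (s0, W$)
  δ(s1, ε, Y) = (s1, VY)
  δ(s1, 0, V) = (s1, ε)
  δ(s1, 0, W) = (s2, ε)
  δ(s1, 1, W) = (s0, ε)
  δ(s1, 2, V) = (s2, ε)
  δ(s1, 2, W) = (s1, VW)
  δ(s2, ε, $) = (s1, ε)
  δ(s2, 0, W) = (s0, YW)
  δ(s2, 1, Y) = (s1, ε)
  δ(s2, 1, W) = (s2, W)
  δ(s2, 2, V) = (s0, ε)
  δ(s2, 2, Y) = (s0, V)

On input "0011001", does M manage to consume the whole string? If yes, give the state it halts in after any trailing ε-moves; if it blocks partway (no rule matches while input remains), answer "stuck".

(s0, 0011001, $) ⊢ (s0, 0011001, WV$) ⊢ (s1, 0011001, YVV$) ⊢ (s1, 0011001, VYVV$) ⊢ (s1, 011001, YVV$) ⊢ (s1, 011001, VYVV$) ⊢ (s1, 11001, YVV$) ⊢ (s1, 11001, VYVV$)
No transition for (s1, 1, top V); M blocks with input 11001 remaining.

stuck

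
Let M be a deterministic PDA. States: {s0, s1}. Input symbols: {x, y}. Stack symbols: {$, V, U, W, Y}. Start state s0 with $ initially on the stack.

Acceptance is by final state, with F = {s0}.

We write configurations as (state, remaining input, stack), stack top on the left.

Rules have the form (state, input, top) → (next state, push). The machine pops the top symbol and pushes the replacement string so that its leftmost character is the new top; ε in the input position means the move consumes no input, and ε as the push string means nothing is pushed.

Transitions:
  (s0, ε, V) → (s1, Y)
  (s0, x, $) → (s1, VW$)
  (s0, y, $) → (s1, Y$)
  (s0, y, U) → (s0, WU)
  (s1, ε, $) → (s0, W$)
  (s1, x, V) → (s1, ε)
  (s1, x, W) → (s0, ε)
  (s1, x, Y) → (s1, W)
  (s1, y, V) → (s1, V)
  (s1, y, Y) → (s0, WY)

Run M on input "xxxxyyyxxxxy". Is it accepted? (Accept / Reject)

(s0, xxxxyyyxxxxy, $) ⊢ (s1, xxxyyyxxxxy, VW$) ⊢ (s1, xxyyyxxxxy, W$) ⊢ (s0, xyyyxxxxy, $) ⊢ (s1, yyyxxxxy, VW$) ⊢ (s1, yyxxxxy, VW$) ⊢ (s1, yxxxxy, VW$) ⊢ (s1, xxxxy, VW$) ⊢ (s1, xxxy, W$) ⊢ (s0, xxy, $) ⊢ (s1, xy, VW$) ⊢ (s1, y, W$)
No transition applies at (s1, y, W$); input not fully consumed.

Reject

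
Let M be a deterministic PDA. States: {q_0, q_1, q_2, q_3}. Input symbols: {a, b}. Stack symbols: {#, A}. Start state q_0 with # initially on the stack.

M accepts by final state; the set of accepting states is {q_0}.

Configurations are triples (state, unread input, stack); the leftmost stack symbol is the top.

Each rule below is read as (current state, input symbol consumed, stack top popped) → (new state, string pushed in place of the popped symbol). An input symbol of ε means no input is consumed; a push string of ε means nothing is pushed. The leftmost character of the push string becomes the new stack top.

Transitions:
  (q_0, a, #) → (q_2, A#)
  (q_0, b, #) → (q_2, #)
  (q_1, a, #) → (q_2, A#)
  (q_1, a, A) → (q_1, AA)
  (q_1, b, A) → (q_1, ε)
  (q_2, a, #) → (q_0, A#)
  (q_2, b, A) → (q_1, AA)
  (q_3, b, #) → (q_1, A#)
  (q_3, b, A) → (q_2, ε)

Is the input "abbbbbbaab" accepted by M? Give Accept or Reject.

(q_0, abbbbbbaab, #)
  read a, top #: go to q_2, push A# → (q_2, bbbbbbaab, A#)
  read b, top A: go to q_1, push AA → (q_1, bbbbbaab, AA#)
  read b, top A: go to q_1, push ε → (q_1, bbbbaab, A#)
  read b, top A: go to q_1, push ε → (q_1, bbbaab, #)
No transition applies at (q_1, bbbaab, #); input not fully consumed.

Reject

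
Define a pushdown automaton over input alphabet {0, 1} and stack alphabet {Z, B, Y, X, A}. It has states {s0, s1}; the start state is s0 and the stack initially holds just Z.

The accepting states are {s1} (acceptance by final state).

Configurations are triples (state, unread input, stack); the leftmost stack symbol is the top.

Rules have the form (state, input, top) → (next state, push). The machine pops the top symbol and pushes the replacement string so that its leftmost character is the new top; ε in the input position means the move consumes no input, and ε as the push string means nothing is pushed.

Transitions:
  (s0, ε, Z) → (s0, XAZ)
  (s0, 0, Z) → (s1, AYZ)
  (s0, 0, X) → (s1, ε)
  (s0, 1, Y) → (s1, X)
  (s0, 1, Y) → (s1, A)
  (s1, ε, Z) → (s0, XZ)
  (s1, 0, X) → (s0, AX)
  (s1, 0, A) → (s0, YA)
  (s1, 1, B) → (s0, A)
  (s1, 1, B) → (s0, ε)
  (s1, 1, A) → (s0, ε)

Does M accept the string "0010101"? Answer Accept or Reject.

One accepting computation: (s0, 0010101, Z) ⊢ (s1, 010101, AYZ) ⊢ (s0, 10101, YAYZ) ⊢ (s1, 0101, AAYZ) ⊢ (s0, 101, YAAYZ) ⊢ (s1, 01, AAAYZ) ⊢ (s0, 1, YAAAYZ) ⊢ (s1, ε, XAAAYZ)
All input consumed and state s1 ∈ F.

Accept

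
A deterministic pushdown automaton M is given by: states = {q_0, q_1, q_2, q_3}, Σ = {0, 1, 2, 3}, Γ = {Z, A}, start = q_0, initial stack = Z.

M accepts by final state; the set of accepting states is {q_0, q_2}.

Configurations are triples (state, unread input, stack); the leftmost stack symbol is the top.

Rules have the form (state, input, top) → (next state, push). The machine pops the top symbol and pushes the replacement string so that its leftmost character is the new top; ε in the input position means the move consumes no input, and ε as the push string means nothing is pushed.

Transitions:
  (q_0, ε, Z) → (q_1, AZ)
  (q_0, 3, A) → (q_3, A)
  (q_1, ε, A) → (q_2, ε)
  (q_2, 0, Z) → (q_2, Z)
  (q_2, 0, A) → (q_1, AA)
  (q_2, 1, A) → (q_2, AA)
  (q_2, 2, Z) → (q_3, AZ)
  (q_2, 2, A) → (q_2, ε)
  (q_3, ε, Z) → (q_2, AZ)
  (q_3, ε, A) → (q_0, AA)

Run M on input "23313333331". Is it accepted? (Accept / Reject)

(q_0, 23313333331, Z) ⊢ (q_1, 23313333331, AZ) ⊢ (q_2, 23313333331, Z) ⊢ (q_3, 3313333331, AZ) ⊢ (q_0, 3313333331, AAZ) ⊢ (q_3, 313333331, AAZ) ⊢ (q_0, 313333331, AAAZ) ⊢ (q_3, 13333331, AAAZ) ⊢ (q_0, 13333331, AAAAZ)
No transition applies at (q_0, 13333331, AAAAZ); input not fully consumed.

Reject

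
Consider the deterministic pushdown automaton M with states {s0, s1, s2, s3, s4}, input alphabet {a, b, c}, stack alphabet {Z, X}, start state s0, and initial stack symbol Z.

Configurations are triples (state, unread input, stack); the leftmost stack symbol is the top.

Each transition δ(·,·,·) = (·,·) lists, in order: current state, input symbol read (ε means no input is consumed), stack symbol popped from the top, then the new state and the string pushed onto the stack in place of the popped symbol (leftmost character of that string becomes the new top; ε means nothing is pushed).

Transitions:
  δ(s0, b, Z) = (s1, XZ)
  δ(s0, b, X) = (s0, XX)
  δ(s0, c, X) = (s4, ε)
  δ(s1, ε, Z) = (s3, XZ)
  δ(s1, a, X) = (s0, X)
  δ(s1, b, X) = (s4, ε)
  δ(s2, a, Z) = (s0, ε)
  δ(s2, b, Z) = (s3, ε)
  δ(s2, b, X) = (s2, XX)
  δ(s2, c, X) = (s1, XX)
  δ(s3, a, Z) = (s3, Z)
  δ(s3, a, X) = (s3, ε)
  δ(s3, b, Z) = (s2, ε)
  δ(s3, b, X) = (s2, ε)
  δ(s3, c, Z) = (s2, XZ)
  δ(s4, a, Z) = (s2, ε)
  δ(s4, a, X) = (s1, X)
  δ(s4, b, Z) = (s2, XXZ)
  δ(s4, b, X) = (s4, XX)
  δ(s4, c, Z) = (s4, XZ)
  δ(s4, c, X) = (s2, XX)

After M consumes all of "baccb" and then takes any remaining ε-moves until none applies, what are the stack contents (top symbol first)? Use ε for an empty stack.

(s0, baccb, Z) ⊢ (s1, accb, XZ) ⊢ (s0, ccb, XZ) ⊢ (s4, cb, Z) ⊢ (s4, b, XZ) ⊢ (s4, ε, XXZ)
All input consumed in state s4 with stack XXZ.

XXZ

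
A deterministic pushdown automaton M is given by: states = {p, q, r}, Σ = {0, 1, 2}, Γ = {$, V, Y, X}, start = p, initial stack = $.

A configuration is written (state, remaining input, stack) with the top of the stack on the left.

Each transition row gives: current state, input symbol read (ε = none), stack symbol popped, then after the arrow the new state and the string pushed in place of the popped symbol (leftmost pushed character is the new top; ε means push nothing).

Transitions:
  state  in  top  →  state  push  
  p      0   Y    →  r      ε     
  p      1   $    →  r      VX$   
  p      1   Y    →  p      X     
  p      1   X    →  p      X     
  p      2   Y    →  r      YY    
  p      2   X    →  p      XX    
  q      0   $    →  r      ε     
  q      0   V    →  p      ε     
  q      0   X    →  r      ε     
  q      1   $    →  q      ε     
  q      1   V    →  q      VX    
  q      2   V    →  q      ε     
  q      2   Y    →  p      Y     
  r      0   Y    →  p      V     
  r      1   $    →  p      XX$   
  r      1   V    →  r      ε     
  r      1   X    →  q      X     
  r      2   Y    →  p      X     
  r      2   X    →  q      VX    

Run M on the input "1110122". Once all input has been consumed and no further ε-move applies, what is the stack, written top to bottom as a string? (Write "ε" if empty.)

XXXX$

(p, 1110122, $)
  read 1, top $: go to r, push VX$ → (r, 110122, VX$)
  read 1, top V: go to r, push ε → (r, 10122, X$)
  read 1, top X: go to q, push X → (q, 0122, X$)
  read 0, top X: go to r, push ε → (r, 122, $)
  read 1, top $: go to p, push XX$ → (p, 22, XX$)
  read 2, top X: go to p, push XX → (p, 2, XXX$)
  read 2, top X: go to p, push XX → (p, ε, XXXX$)
All input consumed in state p with stack XXXX$.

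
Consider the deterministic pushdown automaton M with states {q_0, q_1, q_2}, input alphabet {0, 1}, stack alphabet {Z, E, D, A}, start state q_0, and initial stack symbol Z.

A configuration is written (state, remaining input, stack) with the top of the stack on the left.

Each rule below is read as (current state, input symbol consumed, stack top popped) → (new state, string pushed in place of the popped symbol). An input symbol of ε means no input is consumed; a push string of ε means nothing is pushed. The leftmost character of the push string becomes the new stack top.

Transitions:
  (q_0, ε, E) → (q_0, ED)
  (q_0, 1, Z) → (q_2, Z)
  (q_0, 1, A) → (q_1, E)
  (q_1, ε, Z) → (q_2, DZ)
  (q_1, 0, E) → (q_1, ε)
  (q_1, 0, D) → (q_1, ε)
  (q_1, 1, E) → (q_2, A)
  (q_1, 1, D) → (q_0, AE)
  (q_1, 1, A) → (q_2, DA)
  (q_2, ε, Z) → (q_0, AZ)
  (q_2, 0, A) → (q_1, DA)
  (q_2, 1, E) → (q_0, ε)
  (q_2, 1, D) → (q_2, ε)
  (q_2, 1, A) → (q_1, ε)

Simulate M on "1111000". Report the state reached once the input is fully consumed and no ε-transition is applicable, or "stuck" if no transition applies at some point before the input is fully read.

(q_0, 1111000, Z) ⊢ (q_2, 111000, Z) ⊢ (q_0, 111000, AZ) ⊢ (q_1, 11000, EZ) ⊢ (q_2, 1000, AZ) ⊢ (q_1, 000, Z) ⊢ (q_2, 000, DZ)
No transition for (q_2, 0, top D); M blocks with input 000 remaining.

stuck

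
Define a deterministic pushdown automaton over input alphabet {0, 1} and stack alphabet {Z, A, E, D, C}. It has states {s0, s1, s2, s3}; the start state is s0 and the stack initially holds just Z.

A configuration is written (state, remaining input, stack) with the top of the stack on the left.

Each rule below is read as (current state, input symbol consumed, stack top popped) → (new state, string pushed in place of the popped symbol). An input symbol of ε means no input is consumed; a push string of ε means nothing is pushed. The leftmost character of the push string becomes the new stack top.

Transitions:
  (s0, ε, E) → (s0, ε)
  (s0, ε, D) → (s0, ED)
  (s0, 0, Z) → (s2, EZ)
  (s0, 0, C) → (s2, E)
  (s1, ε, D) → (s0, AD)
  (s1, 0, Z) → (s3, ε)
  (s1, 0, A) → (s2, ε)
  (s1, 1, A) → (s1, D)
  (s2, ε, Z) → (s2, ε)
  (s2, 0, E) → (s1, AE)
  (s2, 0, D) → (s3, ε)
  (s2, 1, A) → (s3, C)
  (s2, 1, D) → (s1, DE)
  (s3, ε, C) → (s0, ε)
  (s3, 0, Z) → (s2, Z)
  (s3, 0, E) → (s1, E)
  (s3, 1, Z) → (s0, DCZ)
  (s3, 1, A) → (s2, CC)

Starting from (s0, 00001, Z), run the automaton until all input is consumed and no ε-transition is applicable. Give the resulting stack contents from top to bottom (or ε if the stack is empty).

ADEZ

(s0, 00001, Z) ⊢ (s2, 0001, EZ) ⊢ (s1, 001, AEZ) ⊢ (s2, 01, EZ) ⊢ (s1, 1, AEZ) ⊢ (s1, ε, DEZ) ⊢ (s0, ε, ADEZ)
All input consumed in state s0 with stack ADEZ.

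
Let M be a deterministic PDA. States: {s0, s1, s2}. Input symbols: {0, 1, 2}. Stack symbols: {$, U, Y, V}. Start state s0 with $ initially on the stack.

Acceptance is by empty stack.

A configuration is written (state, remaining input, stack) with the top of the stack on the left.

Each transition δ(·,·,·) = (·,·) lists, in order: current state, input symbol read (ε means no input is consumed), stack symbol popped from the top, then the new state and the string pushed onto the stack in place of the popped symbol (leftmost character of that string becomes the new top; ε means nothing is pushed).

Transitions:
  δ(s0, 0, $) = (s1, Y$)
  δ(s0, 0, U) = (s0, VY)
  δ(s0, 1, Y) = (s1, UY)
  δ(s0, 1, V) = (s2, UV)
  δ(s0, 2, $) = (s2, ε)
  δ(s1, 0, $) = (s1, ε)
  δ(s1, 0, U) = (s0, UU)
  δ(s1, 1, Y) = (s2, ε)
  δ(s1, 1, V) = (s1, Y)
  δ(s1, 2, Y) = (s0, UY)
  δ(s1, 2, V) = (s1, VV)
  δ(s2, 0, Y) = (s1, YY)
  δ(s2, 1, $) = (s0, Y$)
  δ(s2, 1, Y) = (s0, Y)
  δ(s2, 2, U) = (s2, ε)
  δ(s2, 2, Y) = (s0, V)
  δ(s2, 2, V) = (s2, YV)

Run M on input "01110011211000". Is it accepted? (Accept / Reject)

Reject

(s0, 01110011211000, $) ⊢ (s1, 1110011211000, Y$) ⊢ (s2, 110011211000, $) ⊢ (s0, 10011211000, Y$) ⊢ (s1, 0011211000, UY$) ⊢ (s0, 011211000, UUY$) ⊢ (s0, 11211000, VYUY$) ⊢ (s2, 1211000, UVYUY$)
No transition applies at (s2, 1211000, UVYUY$); input not fully consumed.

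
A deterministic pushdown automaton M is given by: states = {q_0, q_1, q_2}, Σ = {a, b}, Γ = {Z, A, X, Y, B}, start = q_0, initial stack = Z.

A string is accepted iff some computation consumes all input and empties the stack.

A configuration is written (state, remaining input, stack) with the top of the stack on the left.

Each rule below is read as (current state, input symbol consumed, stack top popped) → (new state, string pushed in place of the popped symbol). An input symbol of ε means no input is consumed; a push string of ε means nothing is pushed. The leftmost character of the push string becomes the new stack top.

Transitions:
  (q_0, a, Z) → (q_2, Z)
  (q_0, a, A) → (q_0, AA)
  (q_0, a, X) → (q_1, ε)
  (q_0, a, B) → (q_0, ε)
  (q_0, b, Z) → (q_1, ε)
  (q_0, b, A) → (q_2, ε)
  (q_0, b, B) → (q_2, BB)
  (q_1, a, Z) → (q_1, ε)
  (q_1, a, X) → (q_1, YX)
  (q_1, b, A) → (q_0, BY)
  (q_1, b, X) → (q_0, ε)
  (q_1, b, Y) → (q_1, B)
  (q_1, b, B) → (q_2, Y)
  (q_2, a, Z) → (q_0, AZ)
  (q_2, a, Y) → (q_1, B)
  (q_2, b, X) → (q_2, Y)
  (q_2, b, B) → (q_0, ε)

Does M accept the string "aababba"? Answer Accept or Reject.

(q_0, aababba, Z) ⊢ (q_2, ababba, Z) ⊢ (q_0, babba, AZ) ⊢ (q_2, abba, Z) ⊢ (q_0, bba, AZ) ⊢ (q_2, ba, Z)
No transition applies at (q_2, ba, Z); input not fully consumed.

Reject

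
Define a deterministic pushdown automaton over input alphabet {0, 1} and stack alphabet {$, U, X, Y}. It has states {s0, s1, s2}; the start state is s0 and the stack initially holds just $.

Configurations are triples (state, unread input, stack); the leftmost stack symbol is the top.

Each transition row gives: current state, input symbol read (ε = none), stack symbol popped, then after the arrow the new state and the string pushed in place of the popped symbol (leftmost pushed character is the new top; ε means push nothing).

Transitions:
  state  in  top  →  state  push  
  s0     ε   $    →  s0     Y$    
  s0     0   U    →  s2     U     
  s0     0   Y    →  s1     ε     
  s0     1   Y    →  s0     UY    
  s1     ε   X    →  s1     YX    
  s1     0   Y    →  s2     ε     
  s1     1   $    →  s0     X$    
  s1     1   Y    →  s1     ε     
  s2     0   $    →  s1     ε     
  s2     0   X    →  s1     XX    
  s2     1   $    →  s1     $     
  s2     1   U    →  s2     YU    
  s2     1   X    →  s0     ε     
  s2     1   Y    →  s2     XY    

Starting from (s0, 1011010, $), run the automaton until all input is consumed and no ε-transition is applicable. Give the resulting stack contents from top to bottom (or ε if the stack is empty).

XXYUY$

(s0, 1011010, $)
  ε-move, top $: go to s0, push Y$ → (s0, 1011010, Y$)
  read 1, top Y: go to s0, push UY → (s0, 011010, UY$)
  read 0, top U: go to s2, push U → (s2, 11010, UY$)
  read 1, top U: go to s2, push YU → (s2, 1010, YUY$)
  read 1, top Y: go to s2, push XY → (s2, 010, XYUY$)
  read 0, top X: go to s1, push XX → (s1, 10, XXYUY$)
  ε-move, top X: go to s1, push YX → (s1, 10, YXXYUY$)
  read 1, top Y: go to s1, push ε → (s1, 0, XXYUY$)
  ε-move, top X: go to s1, push YX → (s1, 0, YXXYUY$)
  read 0, top Y: go to s2, push ε → (s2, ε, XXYUY$)
All input consumed in state s2 with stack XXYUY$.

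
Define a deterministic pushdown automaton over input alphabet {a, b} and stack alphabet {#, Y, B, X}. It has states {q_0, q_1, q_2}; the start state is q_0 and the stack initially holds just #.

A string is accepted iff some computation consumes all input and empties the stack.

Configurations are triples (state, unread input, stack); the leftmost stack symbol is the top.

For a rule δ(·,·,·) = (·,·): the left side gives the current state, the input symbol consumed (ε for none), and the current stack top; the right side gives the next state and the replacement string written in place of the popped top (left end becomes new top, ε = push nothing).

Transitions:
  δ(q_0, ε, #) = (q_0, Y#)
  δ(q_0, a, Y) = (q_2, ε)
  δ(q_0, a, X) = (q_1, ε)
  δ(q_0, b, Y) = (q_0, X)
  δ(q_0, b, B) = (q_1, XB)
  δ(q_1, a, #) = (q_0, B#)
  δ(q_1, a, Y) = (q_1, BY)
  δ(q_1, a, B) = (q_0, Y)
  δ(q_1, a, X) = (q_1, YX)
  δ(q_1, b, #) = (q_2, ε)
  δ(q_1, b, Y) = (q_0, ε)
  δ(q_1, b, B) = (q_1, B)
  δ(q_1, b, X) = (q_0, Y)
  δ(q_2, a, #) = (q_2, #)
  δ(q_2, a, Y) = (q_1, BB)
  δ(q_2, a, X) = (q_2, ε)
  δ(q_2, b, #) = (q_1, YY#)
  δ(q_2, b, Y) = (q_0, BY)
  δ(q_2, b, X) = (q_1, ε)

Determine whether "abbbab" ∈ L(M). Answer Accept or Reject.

Accept

(q_0, abbbab, #)
  ε-move, top #: go to q_0, push Y# → (q_0, abbbab, Y#)
  read a, top Y: go to q_2, push ε → (q_2, bbbab, #)
  read b, top #: go to q_1, push YY# → (q_1, bbab, YY#)
  read b, top Y: go to q_0, push ε → (q_0, bab, Y#)
  read b, top Y: go to q_0, push X → (q_0, ab, X#)
  read a, top X: go to q_1, push ε → (q_1, b, #)
  read b, top #: go to q_2, push ε → (q_2, ε, ε)
All input consumed and the stack is empty.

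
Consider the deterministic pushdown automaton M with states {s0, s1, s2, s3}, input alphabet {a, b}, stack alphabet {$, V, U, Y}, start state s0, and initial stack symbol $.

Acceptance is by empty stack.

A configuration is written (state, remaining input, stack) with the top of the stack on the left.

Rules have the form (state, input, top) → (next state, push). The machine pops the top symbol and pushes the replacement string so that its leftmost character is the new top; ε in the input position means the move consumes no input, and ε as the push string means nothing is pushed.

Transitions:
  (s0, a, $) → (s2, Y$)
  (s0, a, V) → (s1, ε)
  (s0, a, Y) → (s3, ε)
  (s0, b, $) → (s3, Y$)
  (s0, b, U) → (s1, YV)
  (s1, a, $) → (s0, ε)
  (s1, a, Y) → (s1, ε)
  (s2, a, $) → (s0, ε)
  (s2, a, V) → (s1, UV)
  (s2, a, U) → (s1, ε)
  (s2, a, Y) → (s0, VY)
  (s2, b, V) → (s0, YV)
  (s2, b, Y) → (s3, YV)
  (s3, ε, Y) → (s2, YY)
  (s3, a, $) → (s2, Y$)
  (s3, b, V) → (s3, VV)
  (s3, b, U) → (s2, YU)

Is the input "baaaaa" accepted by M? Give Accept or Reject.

(s0, baaaaa, $)
  read b, top $: go to s3, push Y$ → (s3, aaaaa, Y$)
  ε-move, top Y: go to s2, push YY → (s2, aaaaa, YY$)
  read a, top Y: go to s0, push VY → (s0, aaaa, VYY$)
  read a, top V: go to s1, push ε → (s1, aaa, YY$)
  read a, top Y: go to s1, push ε → (s1, aa, Y$)
  read a, top Y: go to s1, push ε → (s1, a, $)
  read a, top $: go to s0, push ε → (s0, ε, ε)
All input consumed and the stack is empty.

Accept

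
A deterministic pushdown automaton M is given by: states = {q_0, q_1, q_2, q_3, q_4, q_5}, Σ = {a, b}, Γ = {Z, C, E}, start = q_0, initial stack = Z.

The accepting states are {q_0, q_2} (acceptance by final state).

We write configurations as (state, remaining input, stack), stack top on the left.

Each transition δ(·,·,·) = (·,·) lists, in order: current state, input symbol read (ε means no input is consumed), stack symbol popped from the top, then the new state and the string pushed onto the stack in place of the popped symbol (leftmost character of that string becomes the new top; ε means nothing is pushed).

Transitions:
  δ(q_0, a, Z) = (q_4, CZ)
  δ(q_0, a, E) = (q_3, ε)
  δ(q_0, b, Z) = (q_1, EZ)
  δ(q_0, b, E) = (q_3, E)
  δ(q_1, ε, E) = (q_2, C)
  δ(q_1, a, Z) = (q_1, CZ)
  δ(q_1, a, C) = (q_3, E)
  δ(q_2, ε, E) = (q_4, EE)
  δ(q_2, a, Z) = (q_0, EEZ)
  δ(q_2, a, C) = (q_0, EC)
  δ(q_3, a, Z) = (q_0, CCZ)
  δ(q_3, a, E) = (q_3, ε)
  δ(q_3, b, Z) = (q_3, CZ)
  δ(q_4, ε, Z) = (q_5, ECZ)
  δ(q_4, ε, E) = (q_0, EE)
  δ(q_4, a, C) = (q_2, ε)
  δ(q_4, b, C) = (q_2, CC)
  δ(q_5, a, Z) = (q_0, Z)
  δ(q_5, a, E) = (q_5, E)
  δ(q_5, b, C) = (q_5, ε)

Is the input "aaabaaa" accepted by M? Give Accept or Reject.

(q_0, aaabaaa, Z) ⊢ (q_4, aabaaa, CZ) ⊢ (q_2, abaaa, Z) ⊢ (q_0, baaa, EEZ) ⊢ (q_3, aaa, EEZ) ⊢ (q_3, aa, EZ) ⊢ (q_3, a, Z) ⊢ (q_0, ε, CCZ)
All input consumed; state q_0 ∈ F.

Accept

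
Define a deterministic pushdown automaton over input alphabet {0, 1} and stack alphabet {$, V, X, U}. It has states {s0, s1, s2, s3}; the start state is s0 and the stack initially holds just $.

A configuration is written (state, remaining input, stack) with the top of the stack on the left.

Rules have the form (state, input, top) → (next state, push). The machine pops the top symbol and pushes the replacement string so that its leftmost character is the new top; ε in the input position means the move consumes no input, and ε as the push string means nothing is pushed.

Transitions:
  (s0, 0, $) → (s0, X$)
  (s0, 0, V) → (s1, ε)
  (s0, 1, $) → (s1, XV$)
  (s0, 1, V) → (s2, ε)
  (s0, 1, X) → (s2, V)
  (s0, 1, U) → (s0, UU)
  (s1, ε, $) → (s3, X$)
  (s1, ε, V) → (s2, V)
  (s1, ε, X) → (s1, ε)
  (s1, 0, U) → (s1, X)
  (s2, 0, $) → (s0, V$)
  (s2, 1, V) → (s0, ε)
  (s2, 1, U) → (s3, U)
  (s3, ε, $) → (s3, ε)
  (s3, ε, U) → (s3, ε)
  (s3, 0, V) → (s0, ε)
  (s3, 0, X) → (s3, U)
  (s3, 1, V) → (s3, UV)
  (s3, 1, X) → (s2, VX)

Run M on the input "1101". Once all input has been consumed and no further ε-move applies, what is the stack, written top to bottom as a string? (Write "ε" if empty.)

(s0, 1101, $) ⊢ (s1, 101, XV$) ⊢ (s1, 101, V$) ⊢ (s2, 101, V$) ⊢ (s0, 01, $) ⊢ (s0, 1, X$) ⊢ (s2, ε, V$)
All input consumed in state s2 with stack V$.

V$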